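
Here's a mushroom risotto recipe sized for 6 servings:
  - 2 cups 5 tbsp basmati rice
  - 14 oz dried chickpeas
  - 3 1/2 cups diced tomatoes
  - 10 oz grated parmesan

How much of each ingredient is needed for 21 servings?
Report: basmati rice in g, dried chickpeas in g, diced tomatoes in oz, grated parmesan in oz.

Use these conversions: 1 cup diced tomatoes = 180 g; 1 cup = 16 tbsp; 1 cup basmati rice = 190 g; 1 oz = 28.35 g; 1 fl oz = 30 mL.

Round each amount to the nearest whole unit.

basmati rice: 1538 g; dried chickpeas: 1389 g; diced tomatoes: 78 oz; grated parmesan: 35 oz

Scaling factor: 21/6 = 7/2 = 3.5.
basmati rice: (2 cup + 5 tbsp = 2.3125 cup) × 7/2 × 190 g/cup ≈ 1538 g
dried chickpeas: 14 oz × 7/2 × 28.35 g/oz ≈ 1389 g
diced tomatoes: 3.5 cup × 7/2 × 180 g/cup ÷ 28.35 g/oz ≈ 78 oz
grated parmesan: 10 oz × 7/2 = 35 oz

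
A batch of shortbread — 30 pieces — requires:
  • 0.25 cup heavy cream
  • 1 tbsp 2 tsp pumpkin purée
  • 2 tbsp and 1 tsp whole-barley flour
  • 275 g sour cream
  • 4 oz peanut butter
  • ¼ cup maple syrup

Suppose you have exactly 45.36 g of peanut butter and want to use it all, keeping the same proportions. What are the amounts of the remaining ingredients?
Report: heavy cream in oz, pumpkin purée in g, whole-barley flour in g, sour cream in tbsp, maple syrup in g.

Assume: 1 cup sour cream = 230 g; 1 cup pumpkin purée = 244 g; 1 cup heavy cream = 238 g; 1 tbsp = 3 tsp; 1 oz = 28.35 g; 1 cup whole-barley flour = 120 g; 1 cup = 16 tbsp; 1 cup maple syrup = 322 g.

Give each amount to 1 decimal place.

heavy cream: 0.8 oz; pumpkin purée: 10.2 g; whole-barley flour: 7.0 g; sour cream: 7.7 tbsp; maple syrup: 32.2 g

The original recipe has 113.4 g of peanut butter, so the scaling factor is 45.36 ÷ 113.4 = 2/5 = 0.4.
heavy cream: 0.25 cup × 2/5 × 238 g/cup ÷ 28.35 g/oz ≈ 0.8 oz
pumpkin purée: (1 tbsp + 2 tsp = 5/3 tbsp) × 2/5 ÷ 16 tbsp/cup × 244 g/cup ≈ 10.2 g
whole-barley flour: (2 tbsp + 1 tsp = 7/3 tbsp) × 2/5 ÷ 16 tbsp/cup × 120 g/cup = 7.0 g
sour cream: 275 g × 2/5 ÷ 230 g/cup × 16 tbsp/cup ≈ 7.7 tbsp
maple syrup: 0.25 cup × 2/5 × 322 g/cup = 32.2 g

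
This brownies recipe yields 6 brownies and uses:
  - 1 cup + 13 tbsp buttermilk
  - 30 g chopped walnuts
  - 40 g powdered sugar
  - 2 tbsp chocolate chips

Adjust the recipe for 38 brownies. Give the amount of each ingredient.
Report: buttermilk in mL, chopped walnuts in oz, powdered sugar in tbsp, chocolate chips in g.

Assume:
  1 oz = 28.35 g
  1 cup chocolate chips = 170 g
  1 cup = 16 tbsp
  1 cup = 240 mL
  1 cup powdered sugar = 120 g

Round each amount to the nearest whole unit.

Scaling factor: 38/6 = 19/3.
buttermilk: (1 cup + 13 tbsp = 1.8125 cup) × 19/3 × 240 mL/cup = 2755 mL
chopped walnuts: 30 g × 19/3 ÷ 28.35 g/oz ≈ 7 oz
powdered sugar: 40 g × 19/3 ÷ 120 g/cup × 16 tbsp/cup ≈ 34 tbsp
chocolate chips: 2 tbsp × 19/3 ÷ 16 tbsp/cup × 170 g/cup ≈ 135 g

buttermilk: 2755 mL; chopped walnuts: 7 oz; powdered sugar: 34 tbsp; chocolate chips: 135 g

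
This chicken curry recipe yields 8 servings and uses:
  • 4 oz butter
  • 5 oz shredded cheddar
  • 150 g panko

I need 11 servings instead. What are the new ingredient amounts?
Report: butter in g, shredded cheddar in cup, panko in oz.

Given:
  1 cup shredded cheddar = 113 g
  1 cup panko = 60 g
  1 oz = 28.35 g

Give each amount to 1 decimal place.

Scaling factor: 11/8 = 1.375.
butter: 4 oz × 11/8 × 28.35 g/oz ≈ 155.9 g
shredded cheddar: 5 oz × 11/8 × 28.35 g/oz ÷ 113 g/cup ≈ 1.7 cup
panko: 150 g × 11/8 ÷ 28.35 g/oz ≈ 7.3 oz

butter: 155.9 g; shredded cheddar: 1.7 cup; panko: 7.3 oz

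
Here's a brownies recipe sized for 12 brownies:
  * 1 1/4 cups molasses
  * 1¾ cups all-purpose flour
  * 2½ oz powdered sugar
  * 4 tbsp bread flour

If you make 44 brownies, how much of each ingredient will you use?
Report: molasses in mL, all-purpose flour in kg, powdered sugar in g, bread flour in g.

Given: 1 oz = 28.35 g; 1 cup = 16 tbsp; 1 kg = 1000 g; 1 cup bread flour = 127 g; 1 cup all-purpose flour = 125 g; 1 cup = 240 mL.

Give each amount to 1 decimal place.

molasses: 1100.0 mL; all-purpose flour: 0.8 kg; powdered sugar: 259.9 g; bread flour: 116.4 g

Scaling factor: 44/12 = 11/3.
molasses: 1.25 cup × 11/3 × 240 mL/cup = 1100.0 mL
all-purpose flour: 1.75 cup × 11/3 × 125 g/cup ÷ 1000 g/kg ≈ 0.8 kg
powdered sugar: 2.5 oz × 11/3 × 28.35 g/oz ≈ 259.9 g
bread flour: 4 tbsp × 11/3 ÷ 16 tbsp/cup × 127 g/cup ≈ 116.4 g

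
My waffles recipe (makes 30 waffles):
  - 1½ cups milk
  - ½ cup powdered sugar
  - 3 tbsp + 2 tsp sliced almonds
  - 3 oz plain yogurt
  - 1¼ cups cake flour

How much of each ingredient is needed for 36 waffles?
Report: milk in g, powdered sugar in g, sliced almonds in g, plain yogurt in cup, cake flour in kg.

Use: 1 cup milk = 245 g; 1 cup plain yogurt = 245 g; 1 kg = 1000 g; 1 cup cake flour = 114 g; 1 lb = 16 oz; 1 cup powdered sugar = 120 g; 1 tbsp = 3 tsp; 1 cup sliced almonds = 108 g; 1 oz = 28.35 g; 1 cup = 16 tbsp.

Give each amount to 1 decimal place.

Scaling factor: 36/30 = 6/5 = 1.2.
milk: 1.5 cup × 6/5 × 245 g/cup = 441.0 g
powdered sugar: 0.5 cup × 6/5 × 120 g/cup = 72.0 g
sliced almonds: (3 tbsp + 2 tsp = 11/3 tbsp) × 6/5 ÷ 16 tbsp/cup × 108 g/cup = 29.7 g
plain yogurt: 3 oz × 6/5 × 28.35 g/oz ÷ 245 g/cup ≈ 0.4 cup
cake flour: 1.25 cup × 6/5 × 114 g/cup ÷ 1000 g/kg ≈ 0.2 kg

milk: 441.0 g; powdered sugar: 72.0 g; sliced almonds: 29.7 g; plain yogurt: 0.4 cup; cake flour: 0.2 kg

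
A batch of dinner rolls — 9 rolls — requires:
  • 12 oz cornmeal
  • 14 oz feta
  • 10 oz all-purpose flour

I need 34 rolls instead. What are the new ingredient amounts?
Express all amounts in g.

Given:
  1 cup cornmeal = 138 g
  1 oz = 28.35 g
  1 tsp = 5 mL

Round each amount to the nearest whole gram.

cornmeal: 1285 g; feta: 1499 g; all-purpose flour: 1071 g

Scaling factor: 34/9.
cornmeal: 12 oz × 34/9 × 28.35 g/oz ≈ 1285 g
feta: 14 oz × 34/9 × 28.35 g/oz ≈ 1499 g
all-purpose flour: 10 oz × 34/9 × 28.35 g/oz = 1071 g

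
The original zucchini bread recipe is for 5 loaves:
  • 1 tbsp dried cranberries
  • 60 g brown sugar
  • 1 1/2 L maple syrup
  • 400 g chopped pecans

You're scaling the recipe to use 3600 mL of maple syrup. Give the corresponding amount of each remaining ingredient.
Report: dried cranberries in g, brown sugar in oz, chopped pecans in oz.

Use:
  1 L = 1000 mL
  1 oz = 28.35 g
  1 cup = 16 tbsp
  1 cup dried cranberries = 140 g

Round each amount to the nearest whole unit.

The original recipe has 1500 mL of maple syrup, so the scaling factor is 3600 ÷ 1500 = 12/5 = 2.4.
dried cranberries: 1 tbsp × 12/5 ÷ 16 tbsp/cup × 140 g/cup = 21 g
brown sugar: 60 g × 12/5 ÷ 28.35 g/oz ≈ 5 oz
chopped pecans: 400 g × 12/5 ÷ 28.35 g/oz ≈ 34 oz

dried cranberries: 21 g; brown sugar: 5 oz; chopped pecans: 34 oz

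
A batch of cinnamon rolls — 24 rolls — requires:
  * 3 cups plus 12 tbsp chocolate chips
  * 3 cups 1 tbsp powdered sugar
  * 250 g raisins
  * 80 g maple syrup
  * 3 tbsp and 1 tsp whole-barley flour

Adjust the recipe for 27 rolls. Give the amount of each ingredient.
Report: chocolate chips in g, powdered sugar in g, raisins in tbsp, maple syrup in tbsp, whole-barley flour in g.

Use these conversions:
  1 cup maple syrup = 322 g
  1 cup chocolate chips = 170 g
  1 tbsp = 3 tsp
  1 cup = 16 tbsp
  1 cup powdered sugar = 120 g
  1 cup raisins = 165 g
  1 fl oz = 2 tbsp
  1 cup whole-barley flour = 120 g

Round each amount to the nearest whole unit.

chocolate chips: 717 g; powdered sugar: 413 g; raisins: 27 tbsp; maple syrup: 4 tbsp; whole-barley flour: 28 g

Scaling factor: 27/24 = 9/8 = 1.125.
chocolate chips: (3 cup + 12 tbsp = 3.75 cup) × 9/8 × 170 g/cup ≈ 717 g
powdered sugar: (3 cup + 1 tbsp = 3.0625 cup) × 9/8 × 120 g/cup ≈ 413 g
raisins: 250 g × 9/8 ÷ 165 g/cup × 16 tbsp/cup ≈ 27 tbsp
maple syrup: 80 g × 9/8 ÷ 322 g/cup × 16 tbsp/cup ≈ 4 tbsp
whole-barley flour: (3 tbsp + 1 tsp = 10/3 tbsp) × 9/8 ÷ 16 tbsp/cup × 120 g/cup ≈ 28 g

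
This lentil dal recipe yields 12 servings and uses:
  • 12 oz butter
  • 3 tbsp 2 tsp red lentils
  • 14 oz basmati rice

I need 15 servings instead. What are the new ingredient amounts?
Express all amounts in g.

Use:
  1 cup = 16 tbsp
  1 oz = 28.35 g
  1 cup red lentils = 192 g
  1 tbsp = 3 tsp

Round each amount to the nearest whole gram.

Scaling factor: 15/12 = 5/4 = 1.25.
butter: 12 oz × 5/4 × 28.35 g/oz ≈ 425 g
red lentils: (3 tbsp + 2 tsp = 11/3 tbsp) × 5/4 ÷ 16 tbsp/cup × 192 g/cup = 55 g
basmati rice: 14 oz × 5/4 × 28.35 g/oz ≈ 496 g

butter: 425 g; red lentils: 55 g; basmati rice: 496 g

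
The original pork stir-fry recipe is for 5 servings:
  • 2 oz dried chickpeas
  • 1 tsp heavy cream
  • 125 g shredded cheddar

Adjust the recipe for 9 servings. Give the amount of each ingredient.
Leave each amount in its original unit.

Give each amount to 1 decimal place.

Scaling factor: 9/5 = 1.8.
dried chickpeas: 2 oz × 9/5 = 3.6 oz
heavy cream: 1 tsp × 9/5 = 1.8 tsp
shredded cheddar: 125 g × 9/5 = 225.0 g

dried chickpeas: 3.6 oz; heavy cream: 1.8 tsp; shredded cheddar: 225.0 g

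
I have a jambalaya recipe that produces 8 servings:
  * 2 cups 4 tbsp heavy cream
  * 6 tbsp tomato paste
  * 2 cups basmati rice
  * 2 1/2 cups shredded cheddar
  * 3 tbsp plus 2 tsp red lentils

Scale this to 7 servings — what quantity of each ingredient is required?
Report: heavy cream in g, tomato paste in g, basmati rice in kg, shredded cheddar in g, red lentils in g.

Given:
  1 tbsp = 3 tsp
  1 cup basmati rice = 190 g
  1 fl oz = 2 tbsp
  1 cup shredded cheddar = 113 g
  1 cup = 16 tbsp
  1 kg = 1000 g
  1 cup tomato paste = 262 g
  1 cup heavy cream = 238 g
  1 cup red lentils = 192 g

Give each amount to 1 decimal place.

heavy cream: 468.6 g; tomato paste: 86.0 g; basmati rice: 0.3 kg; shredded cheddar: 247.2 g; red lentils: 38.5 g

Scaling factor: 7/8 = 0.875.
heavy cream: (2 cup + 4 tbsp = 2.25 cup) × 7/8 × 238 g/cup ≈ 468.6 g
tomato paste: 6 tbsp × 7/8 ÷ 16 tbsp/cup × 262 g/cup ≈ 86.0 g
basmati rice: 2 cup × 7/8 × 190 g/cup ÷ 1000 g/kg ≈ 0.3 kg
shredded cheddar: 2.5 cup × 7/8 × 113 g/cup ≈ 247.2 g
red lentils: (3 tbsp + 2 tsp = 11/3 tbsp) × 7/8 ÷ 16 tbsp/cup × 192 g/cup = 38.5 g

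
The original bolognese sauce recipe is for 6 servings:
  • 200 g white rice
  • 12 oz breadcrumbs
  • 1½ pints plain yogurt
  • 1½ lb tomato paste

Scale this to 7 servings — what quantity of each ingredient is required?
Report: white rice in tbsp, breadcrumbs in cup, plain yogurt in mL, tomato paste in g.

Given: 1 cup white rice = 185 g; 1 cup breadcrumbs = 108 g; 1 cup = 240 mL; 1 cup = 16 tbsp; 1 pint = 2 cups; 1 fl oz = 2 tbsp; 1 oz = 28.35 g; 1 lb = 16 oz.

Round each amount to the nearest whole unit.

white rice: 20 tbsp; breadcrumbs: 4 cup; plain yogurt: 840 mL; tomato paste: 794 g

Scaling factor: 7/6.
white rice: 200 g × 7/6 ÷ 185 g/cup × 16 tbsp/cup ≈ 20 tbsp
breadcrumbs: 12 oz × 7/6 × 28.35 g/oz ÷ 108 g/cup ≈ 4 cup
plain yogurt: 1.5 pint × 7/6 × 2 cup/pint × 240 mL/cup = 840 mL
tomato paste: 1.5 lb × 7/6 × 16 oz/lb × 28.35 g/oz ≈ 794 g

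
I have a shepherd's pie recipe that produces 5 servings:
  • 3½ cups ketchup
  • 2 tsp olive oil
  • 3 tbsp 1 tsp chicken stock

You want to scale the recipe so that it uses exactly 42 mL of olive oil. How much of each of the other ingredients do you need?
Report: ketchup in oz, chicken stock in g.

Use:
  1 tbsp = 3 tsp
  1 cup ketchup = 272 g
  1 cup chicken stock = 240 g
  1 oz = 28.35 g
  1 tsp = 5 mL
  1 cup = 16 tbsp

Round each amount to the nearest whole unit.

ketchup: 141 oz; chicken stock: 210 g

The original recipe has 10 mL of olive oil, so the scaling factor is 42 ÷ 10 = 21/5 = 4.2.
ketchup: 3.5 cup × 21/5 × 272 g/cup ÷ 28.35 g/oz ≈ 141 oz
chicken stock: (3 tbsp + 1 tsp = 10/3 tbsp) × 21/5 ÷ 16 tbsp/cup × 240 g/cup = 210 g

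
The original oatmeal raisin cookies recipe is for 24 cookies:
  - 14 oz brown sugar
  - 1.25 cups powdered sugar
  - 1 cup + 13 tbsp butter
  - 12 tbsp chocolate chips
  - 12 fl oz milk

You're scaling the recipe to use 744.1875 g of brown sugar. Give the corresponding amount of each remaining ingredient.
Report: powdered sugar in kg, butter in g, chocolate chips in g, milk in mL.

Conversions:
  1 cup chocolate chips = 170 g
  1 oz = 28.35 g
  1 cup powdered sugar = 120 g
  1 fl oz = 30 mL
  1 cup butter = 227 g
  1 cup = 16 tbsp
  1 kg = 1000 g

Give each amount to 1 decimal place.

powdered sugar: 0.3 kg; butter: 771.4 g; chocolate chips: 239.1 g; milk: 675.0 mL

The original recipe has 396.9 g of brown sugar, so the scaling factor is 744.1875 ÷ 396.9 = 15/8 = 1.875.
powdered sugar: 1.25 cup × 15/8 × 120 g/cup ÷ 1000 g/kg ≈ 0.3 kg
butter: (1 cup + 13 tbsp = 1.8125 cup) × 15/8 × 227 g/cup ≈ 771.4 g
chocolate chips: 12 tbsp × 15/8 ÷ 16 tbsp/cup × 170 g/cup ≈ 239.1 g
milk: 12 fl oz × 15/8 × 30 mL/fl oz = 675.0 mL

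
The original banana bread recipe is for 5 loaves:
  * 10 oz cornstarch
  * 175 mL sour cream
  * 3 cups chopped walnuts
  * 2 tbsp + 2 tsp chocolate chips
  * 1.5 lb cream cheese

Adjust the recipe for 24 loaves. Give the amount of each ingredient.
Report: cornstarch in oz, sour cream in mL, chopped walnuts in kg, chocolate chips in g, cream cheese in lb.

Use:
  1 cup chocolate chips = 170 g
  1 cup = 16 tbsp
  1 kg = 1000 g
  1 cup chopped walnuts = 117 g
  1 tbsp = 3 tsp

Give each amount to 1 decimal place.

Scaling factor: 24/5 = 4.8.
cornstarch: 10 oz × 24/5 = 48.0 oz
sour cream: 175 mL × 24/5 = 840.0 mL
chopped walnuts: 3 cup × 24/5 × 117 g/cup ÷ 1000 g/kg ≈ 1.7 kg
chocolate chips: (2 tbsp + 2 tsp = 8/3 tbsp) × 24/5 ÷ 16 tbsp/cup × 170 g/cup = 136.0 g
cream cheese: 1.5 lb × 24/5 = 7.2 lb

cornstarch: 48.0 oz; sour cream: 840.0 mL; chopped walnuts: 1.7 kg; chocolate chips: 136.0 g; cream cheese: 7.2 lb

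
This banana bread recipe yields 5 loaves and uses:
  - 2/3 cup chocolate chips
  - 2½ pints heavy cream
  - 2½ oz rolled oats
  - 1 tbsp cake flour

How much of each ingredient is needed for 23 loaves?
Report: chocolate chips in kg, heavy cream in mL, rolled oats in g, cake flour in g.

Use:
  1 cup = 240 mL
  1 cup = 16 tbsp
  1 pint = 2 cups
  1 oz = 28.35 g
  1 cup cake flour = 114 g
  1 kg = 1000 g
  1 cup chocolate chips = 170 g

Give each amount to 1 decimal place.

chocolate chips: 0.5 kg; heavy cream: 5520.0 mL; rolled oats: 326.0 g; cake flour: 32.8 g

Scaling factor: 23/5 = 4.6.
chocolate chips: 2/3 cup × 23/5 × 170 g/cup ÷ 1000 g/kg ≈ 0.5 kg
heavy cream: 2.5 pint × 23/5 × 2 cup/pint × 240 mL/cup = 5520.0 mL
rolled oats: 2.5 oz × 23/5 × 28.35 g/oz ≈ 326.0 g
cake flour: 1 tbsp × 23/5 ÷ 16 tbsp/cup × 114 g/cup ≈ 32.8 g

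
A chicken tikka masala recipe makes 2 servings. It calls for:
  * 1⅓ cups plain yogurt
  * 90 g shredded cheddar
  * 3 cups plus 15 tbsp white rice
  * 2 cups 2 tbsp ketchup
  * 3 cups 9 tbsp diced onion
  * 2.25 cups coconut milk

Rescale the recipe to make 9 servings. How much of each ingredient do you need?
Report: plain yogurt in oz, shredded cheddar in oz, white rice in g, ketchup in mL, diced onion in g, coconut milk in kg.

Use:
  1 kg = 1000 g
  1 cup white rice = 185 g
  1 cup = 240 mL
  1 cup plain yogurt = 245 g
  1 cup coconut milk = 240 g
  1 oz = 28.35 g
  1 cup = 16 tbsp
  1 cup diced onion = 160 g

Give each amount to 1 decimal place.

Scaling factor: 9/2 = 4.5.
plain yogurt: 4/3 cup × 9/2 × 245 g/cup ÷ 28.35 g/oz ≈ 51.9 oz
shredded cheddar: 90 g × 9/2 ÷ 28.35 g/oz ≈ 14.3 oz
white rice: (3 cup + 15 tbsp = 3.9375 cup) × 9/2 × 185 g/cup ≈ 3278.0 g
ketchup: (2 cup + 2 tbsp = 2.125 cup) × 9/2 × 240 mL/cup = 2295.0 mL
diced onion: (3 cup + 9 tbsp = 3.5625 cup) × 9/2 × 160 g/cup = 2565.0 g
coconut milk: 2.25 cup × 9/2 × 240 g/cup ÷ 1000 g/kg ≈ 2.4 kg

plain yogurt: 51.9 oz; shredded cheddar: 14.3 oz; white rice: 3278.0 g; ketchup: 2295.0 mL; diced onion: 2565.0 g; coconut milk: 2.4 kg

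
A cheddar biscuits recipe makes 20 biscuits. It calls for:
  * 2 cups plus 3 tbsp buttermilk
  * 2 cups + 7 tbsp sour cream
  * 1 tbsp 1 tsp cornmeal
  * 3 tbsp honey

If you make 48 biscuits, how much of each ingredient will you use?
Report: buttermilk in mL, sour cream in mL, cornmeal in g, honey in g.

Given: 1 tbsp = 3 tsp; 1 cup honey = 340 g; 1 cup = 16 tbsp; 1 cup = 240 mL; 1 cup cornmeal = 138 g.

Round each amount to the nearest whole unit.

Scaling factor: 48/20 = 12/5 = 2.4.
buttermilk: (2 cup + 3 tbsp = 2.1875 cup) × 12/5 × 240 mL/cup = 1260 mL
sour cream: (2 cup + 7 tbsp = 2.4375 cup) × 12/5 × 240 mL/cup = 1404 mL
cornmeal: (1 tbsp + 1 tsp = 4/3 tbsp) × 12/5 ÷ 16 tbsp/cup × 138 g/cup ≈ 28 g
honey: 3 tbsp × 12/5 ÷ 16 tbsp/cup × 340 g/cup = 153 g

buttermilk: 1260 mL; sour cream: 1404 mL; cornmeal: 28 g; honey: 153 g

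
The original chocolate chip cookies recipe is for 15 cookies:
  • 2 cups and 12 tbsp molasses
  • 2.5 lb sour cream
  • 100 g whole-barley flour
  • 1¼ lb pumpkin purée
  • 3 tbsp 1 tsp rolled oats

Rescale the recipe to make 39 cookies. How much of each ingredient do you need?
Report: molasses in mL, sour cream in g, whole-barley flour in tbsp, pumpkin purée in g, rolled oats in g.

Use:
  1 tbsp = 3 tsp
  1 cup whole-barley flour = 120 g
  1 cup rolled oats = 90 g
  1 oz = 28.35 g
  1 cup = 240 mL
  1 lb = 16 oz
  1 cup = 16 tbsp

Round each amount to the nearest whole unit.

molasses: 1716 mL; sour cream: 2948 g; whole-barley flour: 35 tbsp; pumpkin purée: 1474 g; rolled oats: 49 g

Scaling factor: 39/15 = 13/5 = 2.6.
molasses: (2 cup + 12 tbsp = 2.75 cup) × 13/5 × 240 mL/cup = 1716 mL
sour cream: 2.5 lb × 13/5 × 16 oz/lb × 28.35 g/oz ≈ 2948 g
whole-barley flour: 100 g × 13/5 ÷ 120 g/cup × 16 tbsp/cup ≈ 35 tbsp
pumpkin purée: 1.25 lb × 13/5 × 16 oz/lb × 28.35 g/oz ≈ 1474 g
rolled oats: (3 tbsp + 1 tsp = 10/3 tbsp) × 13/5 ÷ 16 tbsp/cup × 90 g/cup ≈ 49 g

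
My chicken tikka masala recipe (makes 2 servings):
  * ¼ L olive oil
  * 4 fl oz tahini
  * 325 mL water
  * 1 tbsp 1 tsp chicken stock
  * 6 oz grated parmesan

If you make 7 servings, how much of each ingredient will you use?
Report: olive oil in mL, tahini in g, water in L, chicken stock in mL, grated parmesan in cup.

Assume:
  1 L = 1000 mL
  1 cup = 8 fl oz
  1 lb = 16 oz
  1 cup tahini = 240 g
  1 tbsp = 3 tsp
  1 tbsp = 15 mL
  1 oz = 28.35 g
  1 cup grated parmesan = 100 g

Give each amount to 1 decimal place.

Scaling factor: 7/2 = 3.5.
olive oil: 0.25 L × 7/2 × 1000 mL/L = 875.0 mL
tahini: 4 fl oz × 7/2 ÷ 8 fl oz/cup × 240 g/cup = 420.0 g
water: 325 mL × 7/2 ÷ 1000 mL/L ≈ 1.1 L
chicken stock: (1 tbsp + 1 tsp = 4/3 tbsp) × 7/2 × 15 mL/tbsp = 70.0 mL
grated parmesan: 6 oz × 7/2 × 28.35 g/oz ÷ 100 g/cup ≈ 6.0 cup

olive oil: 875.0 mL; tahini: 420.0 g; water: 1.1 L; chicken stock: 70.0 mL; grated parmesan: 6.0 cup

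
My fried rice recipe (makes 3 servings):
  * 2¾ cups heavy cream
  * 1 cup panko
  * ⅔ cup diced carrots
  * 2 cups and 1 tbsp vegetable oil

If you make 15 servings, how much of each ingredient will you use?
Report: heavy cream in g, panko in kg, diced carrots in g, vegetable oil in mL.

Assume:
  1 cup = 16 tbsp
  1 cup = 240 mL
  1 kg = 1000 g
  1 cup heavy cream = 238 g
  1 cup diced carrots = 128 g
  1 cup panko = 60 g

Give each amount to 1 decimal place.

Scaling factor: 15/3 = 5.
heavy cream: 2.75 cup × 5 × 238 g/cup = 3272.5 g
panko: 1 cup × 5 × 60 g/cup ÷ 1000 g/kg = 0.3 kg
diced carrots: 2/3 cup × 5 × 128 g/cup ≈ 426.7 g
vegetable oil: (2 cup + 1 tbsp = 2.0625 cup) × 5 × 240 mL/cup = 2475.0 mL

heavy cream: 3272.5 g; panko: 0.3 kg; diced carrots: 426.7 g; vegetable oil: 2475.0 mL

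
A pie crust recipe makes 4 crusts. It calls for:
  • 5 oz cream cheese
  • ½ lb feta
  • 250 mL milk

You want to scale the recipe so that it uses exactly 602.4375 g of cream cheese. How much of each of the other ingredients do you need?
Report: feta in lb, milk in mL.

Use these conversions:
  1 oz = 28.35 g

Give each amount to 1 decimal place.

The original recipe has 141.75 g of cream cheese, so the scaling factor is 602.4375 ÷ 141.75 = 17/4 = 4.25.
feta: 0.5 lb × 17/4 ≈ 2.1 lb
milk: 250 mL × 17/4 = 1062.5 mL

feta: 2.1 lb; milk: 1062.5 mL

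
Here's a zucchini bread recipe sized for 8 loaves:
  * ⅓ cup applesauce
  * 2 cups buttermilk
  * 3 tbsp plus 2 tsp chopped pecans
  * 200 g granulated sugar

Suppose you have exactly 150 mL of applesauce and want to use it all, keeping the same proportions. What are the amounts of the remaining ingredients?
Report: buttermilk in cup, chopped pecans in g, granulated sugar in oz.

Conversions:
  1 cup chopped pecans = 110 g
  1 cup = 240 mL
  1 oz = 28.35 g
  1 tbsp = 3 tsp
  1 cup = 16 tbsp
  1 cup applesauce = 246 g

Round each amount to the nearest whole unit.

The original recipe has 80 mL of applesauce, so the scaling factor is 150 ÷ 80 = 15/8 = 1.875.
buttermilk: 2 cup × 15/8 ≈ 4 cup
chopped pecans: (3 tbsp + 2 tsp = 11/3 tbsp) × 15/8 ÷ 16 tbsp/cup × 110 g/cup ≈ 47 g
granulated sugar: 200 g × 15/8 ÷ 28.35 g/oz ≈ 13 oz

buttermilk: 4 cup; chopped pecans: 47 g; granulated sugar: 13 oz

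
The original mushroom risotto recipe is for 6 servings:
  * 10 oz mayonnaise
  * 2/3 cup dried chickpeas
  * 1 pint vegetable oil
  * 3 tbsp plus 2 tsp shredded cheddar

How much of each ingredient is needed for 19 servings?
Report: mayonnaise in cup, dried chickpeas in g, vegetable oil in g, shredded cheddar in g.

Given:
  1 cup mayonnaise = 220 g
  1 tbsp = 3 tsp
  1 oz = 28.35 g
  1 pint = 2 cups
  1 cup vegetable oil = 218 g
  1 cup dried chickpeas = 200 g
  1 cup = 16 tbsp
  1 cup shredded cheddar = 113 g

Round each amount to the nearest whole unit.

Scaling factor: 19/6.
mayonnaise: 10 oz × 19/6 × 28.35 g/oz ÷ 220 g/cup ≈ 4 cup
dried chickpeas: 2/3 cup × 19/6 × 200 g/cup ≈ 422 g
vegetable oil: 1 pint × 19/6 × 2 cup/pint × 218 g/cup ≈ 1381 g
shredded cheddar: (3 tbsp + 2 tsp = 11/3 tbsp) × 19/6 ÷ 16 tbsp/cup × 113 g/cup ≈ 82 g

mayonnaise: 4 cup; dried chickpeas: 422 g; vegetable oil: 1381 g; shredded cheddar: 82 g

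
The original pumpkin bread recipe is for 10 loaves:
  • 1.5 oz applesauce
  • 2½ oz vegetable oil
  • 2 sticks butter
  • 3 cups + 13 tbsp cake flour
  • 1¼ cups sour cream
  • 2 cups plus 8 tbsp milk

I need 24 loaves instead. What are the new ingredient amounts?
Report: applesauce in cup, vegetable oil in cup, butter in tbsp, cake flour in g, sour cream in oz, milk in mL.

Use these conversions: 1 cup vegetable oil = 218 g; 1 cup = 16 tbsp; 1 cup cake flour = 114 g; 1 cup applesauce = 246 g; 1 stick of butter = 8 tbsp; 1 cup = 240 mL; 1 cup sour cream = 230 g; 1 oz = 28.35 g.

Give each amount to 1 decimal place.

applesauce: 0.4 cup; vegetable oil: 0.8 cup; butter: 38.4 tbsp; cake flour: 1043.1 g; sour cream: 24.3 oz; milk: 1440.0 mL

Scaling factor: 24/10 = 12/5 = 2.4.
applesauce: 1.5 oz × 12/5 × 28.35 g/oz ÷ 246 g/cup ≈ 0.4 cup
vegetable oil: 2.5 oz × 12/5 × 28.35 g/oz ÷ 218 g/cup ≈ 0.8 cup
butter: 2 stick × 12/5 × 8 tbsp/stick = 38.4 tbsp
cake flour: (3 cup + 13 tbsp = 3.8125 cup) × 12/5 × 114 g/cup = 1043.1 g
sour cream: 1.25 cup × 12/5 × 230 g/cup ÷ 28.35 g/oz ≈ 24.3 oz
milk: (2 cup + 8 tbsp = 2.5 cup) × 12/5 × 240 mL/cup = 1440.0 mL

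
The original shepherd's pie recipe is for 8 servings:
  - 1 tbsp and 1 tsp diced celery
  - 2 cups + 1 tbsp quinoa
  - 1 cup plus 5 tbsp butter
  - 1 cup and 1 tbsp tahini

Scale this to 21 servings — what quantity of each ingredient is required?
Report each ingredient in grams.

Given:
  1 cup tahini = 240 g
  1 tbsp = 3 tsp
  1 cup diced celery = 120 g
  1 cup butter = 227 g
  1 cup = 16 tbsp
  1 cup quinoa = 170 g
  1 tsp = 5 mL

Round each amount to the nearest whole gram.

diced celery: 26 g; quinoa: 920 g; butter: 782 g; tahini: 669 g

Scaling factor: 21/8 = 2.625.
diced celery: (1 tbsp + 1 tsp = 4/3 tbsp) × 21/8 ÷ 16 tbsp/cup × 120 g/cup ≈ 26 g
quinoa: (2 cup + 1 tbsp = 2.0625 cup) × 21/8 × 170 g/cup ≈ 920 g
butter: (1 cup + 5 tbsp = 1.3125 cup) × 21/8 × 227 g/cup ≈ 782 g
tahini: (1 cup + 1 tbsp = 1.0625 cup) × 21/8 × 240 g/cup ≈ 669 g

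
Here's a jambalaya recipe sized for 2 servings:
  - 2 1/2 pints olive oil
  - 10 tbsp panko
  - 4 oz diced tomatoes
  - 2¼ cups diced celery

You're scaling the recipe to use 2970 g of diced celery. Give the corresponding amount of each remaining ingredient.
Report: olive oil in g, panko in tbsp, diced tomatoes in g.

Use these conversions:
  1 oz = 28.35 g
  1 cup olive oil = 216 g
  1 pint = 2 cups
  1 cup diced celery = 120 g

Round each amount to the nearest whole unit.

The original recipe has 270 g of diced celery, so the scaling factor is 2970 ÷ 270 = 11.
olive oil: 2.5 pint × 11 × 2 cup/pint × 216 g/cup = 11880 g
panko: 10 tbsp × 11 = 110 tbsp
diced tomatoes: 4 oz × 11 × 28.35 g/oz ≈ 1247 g

olive oil: 11880 g; panko: 110 tbsp; diced tomatoes: 1247 g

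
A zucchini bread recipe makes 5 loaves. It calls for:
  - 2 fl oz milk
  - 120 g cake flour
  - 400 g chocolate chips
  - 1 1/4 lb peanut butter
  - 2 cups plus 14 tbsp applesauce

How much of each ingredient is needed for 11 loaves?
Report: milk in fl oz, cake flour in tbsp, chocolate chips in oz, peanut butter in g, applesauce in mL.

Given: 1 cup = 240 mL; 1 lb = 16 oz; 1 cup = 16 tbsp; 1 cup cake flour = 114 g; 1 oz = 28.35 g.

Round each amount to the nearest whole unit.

milk: 4 fl oz; cake flour: 37 tbsp; chocolate chips: 31 oz; peanut butter: 1247 g; applesauce: 1518 mL

Scaling factor: 11/5 = 2.2.
milk: 2 fl oz × 11/5 ≈ 4 fl oz
cake flour: 120 g × 11/5 ÷ 114 g/cup × 16 tbsp/cup ≈ 37 tbsp
chocolate chips: 400 g × 11/5 ÷ 28.35 g/oz ≈ 31 oz
peanut butter: 1.25 lb × 11/5 × 16 oz/lb × 28.35 g/oz ≈ 1247 g
applesauce: (2 cup + 14 tbsp = 2.875 cup) × 11/5 × 240 mL/cup = 1518 mL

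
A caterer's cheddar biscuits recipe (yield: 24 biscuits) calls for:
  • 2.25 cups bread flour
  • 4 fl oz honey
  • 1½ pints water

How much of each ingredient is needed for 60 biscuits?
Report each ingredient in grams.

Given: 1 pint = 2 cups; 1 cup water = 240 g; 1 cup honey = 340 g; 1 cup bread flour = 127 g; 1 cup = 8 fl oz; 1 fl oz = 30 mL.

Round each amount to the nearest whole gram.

Scaling factor: 60/24 = 5/2 = 2.5.
bread flour: 2.25 cup × 5/2 × 127 g/cup ≈ 714 g
honey: 4 fl oz × 5/2 ÷ 8 fl oz/cup × 340 g/cup = 425 g
water: 1.5 pint × 5/2 × 2 cup/pint × 240 g/cup = 1800 g

bread flour: 714 g; honey: 425 g; water: 1800 g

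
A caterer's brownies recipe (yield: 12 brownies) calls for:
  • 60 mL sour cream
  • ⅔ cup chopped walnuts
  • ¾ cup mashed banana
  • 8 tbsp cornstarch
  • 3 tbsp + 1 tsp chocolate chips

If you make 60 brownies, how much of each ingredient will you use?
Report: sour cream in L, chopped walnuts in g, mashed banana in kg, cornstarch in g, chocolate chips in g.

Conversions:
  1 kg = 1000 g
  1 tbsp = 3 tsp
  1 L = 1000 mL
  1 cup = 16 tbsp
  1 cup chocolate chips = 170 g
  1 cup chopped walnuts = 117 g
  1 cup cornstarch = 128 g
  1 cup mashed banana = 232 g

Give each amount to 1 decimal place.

sour cream: 0.3 L; chopped walnuts: 390.0 g; mashed banana: 0.9 kg; cornstarch: 320.0 g; chocolate chips: 177.1 g

Scaling factor: 60/12 = 5.
sour cream: 60 mL × 5 ÷ 1000 mL/L = 0.3 L
chopped walnuts: 2/3 cup × 5 × 117 g/cup = 390.0 g
mashed banana: 0.75 cup × 5 × 232 g/cup ÷ 1000 g/kg ≈ 0.9 kg
cornstarch: 8 tbsp × 5 ÷ 16 tbsp/cup × 128 g/cup = 320.0 g
chocolate chips: (3 tbsp + 1 tsp = 10/3 tbsp) × 5 ÷ 16 tbsp/cup × 170 g/cup ≈ 177.1 g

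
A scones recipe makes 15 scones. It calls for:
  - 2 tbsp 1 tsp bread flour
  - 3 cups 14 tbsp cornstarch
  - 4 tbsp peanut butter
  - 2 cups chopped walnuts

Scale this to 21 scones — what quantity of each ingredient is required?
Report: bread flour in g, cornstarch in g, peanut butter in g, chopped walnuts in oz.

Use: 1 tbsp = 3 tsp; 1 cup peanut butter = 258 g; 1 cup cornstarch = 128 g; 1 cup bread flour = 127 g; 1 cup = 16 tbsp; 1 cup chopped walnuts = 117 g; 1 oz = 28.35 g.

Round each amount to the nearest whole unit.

bread flour: 26 g; cornstarch: 694 g; peanut butter: 90 g; chopped walnuts: 12 oz

Scaling factor: 21/15 = 7/5 = 1.4.
bread flour: (2 tbsp + 1 tsp = 7/3 tbsp) × 7/5 ÷ 16 tbsp/cup × 127 g/cup ≈ 26 g
cornstarch: (3 cup + 14 tbsp = 3.875 cup) × 7/5 × 128 g/cup ≈ 694 g
peanut butter: 4 tbsp × 7/5 ÷ 16 tbsp/cup × 258 g/cup ≈ 90 g
chopped walnuts: 2 cup × 7/5 × 117 g/cup ÷ 28.35 g/oz ≈ 12 oz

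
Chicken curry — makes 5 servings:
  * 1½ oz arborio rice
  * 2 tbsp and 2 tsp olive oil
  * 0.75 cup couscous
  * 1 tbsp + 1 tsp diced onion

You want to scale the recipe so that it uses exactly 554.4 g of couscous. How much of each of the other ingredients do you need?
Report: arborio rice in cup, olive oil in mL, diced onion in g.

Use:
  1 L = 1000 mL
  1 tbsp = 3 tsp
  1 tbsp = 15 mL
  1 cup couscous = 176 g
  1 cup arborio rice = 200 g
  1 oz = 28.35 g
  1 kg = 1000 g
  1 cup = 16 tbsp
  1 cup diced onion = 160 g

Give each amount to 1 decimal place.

The original recipe has 132 g of couscous, so the scaling factor is 554.4 ÷ 132 = 21/5 = 4.2.
arborio rice: 1.5 oz × 21/5 × 28.35 g/oz ÷ 200 g/cup ≈ 0.9 cup
olive oil: (2 tbsp + 2 tsp = 8/3 tbsp) × 21/5 × 15 mL/tbsp = 168.0 mL
diced onion: (1 tbsp + 1 tsp = 4/3 tbsp) × 21/5 ÷ 16 tbsp/cup × 160 g/cup = 56.0 g

arborio rice: 0.9 cup; olive oil: 168.0 mL; diced onion: 56.0 g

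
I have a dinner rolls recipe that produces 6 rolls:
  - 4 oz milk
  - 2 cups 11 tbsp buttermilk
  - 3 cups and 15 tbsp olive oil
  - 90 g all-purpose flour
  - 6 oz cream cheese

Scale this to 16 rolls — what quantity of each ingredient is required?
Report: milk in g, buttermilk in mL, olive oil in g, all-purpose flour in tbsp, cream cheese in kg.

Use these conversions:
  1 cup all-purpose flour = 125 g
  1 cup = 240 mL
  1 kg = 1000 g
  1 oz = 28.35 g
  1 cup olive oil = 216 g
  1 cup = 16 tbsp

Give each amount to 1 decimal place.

milk: 302.4 g; buttermilk: 1720.0 mL; olive oil: 2268.0 g; all-purpose flour: 30.7 tbsp; cream cheese: 0.5 kg

Scaling factor: 16/6 = 8/3.
milk: 4 oz × 8/3 × 28.35 g/oz = 302.4 g
buttermilk: (2 cup + 11 tbsp = 2.6875 cup) × 8/3 × 240 mL/cup = 1720.0 mL
olive oil: (3 cup + 15 tbsp = 3.9375 cup) × 8/3 × 216 g/cup = 2268.0 g
all-purpose flour: 90 g × 8/3 ÷ 125 g/cup × 16 tbsp/cup ≈ 30.7 tbsp
cream cheese: 6 oz × 8/3 × 28.35 g/oz ÷ 1000 g/kg ≈ 0.5 kg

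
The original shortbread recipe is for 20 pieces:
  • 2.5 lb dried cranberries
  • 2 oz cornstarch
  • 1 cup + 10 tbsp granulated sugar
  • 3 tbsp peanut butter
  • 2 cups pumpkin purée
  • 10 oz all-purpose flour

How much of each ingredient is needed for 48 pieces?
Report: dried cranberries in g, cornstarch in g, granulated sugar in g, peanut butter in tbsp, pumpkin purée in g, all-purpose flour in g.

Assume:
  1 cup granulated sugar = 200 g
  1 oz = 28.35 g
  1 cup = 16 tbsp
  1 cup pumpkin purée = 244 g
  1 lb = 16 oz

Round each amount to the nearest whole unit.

dried cranberries: 2722 g; cornstarch: 136 g; granulated sugar: 780 g; peanut butter: 7 tbsp; pumpkin purée: 1171 g; all-purpose flour: 680 g

Scaling factor: 48/20 = 12/5 = 2.4.
dried cranberries: 2.5 lb × 12/5 × 16 oz/lb × 28.35 g/oz ≈ 2722 g
cornstarch: 2 oz × 12/5 × 28.35 g/oz ≈ 136 g
granulated sugar: (1 cup + 10 tbsp = 1.625 cup) × 12/5 × 200 g/cup = 780 g
peanut butter: 3 tbsp × 12/5 ≈ 7 tbsp
pumpkin purée: 2 cup × 12/5 × 244 g/cup ≈ 1171 g
all-purpose flour: 10 oz × 12/5 × 28.35 g/oz ≈ 680 g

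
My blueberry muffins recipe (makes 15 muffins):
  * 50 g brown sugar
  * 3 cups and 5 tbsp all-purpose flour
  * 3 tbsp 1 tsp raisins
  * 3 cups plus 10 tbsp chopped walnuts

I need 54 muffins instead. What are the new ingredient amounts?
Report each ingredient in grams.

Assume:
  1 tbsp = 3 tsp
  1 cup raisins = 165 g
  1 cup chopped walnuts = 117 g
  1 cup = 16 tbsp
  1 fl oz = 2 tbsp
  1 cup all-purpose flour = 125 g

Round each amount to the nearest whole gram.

Scaling factor: 54/15 = 18/5 = 3.6.
brown sugar: 50 g × 18/5 = 180 g
all-purpose flour: (3 cup + 5 tbsp = 3.3125 cup) × 18/5 × 125 g/cup ≈ 1491 g
raisins: (3 tbsp + 1 tsp = 10/3 tbsp) × 18/5 ÷ 16 tbsp/cup × 165 g/cup ≈ 124 g
chopped walnuts: (3 cup + 10 tbsp = 3.625 cup) × 18/5 × 117 g/cup ≈ 1527 g

brown sugar: 180 g; all-purpose flour: 1491 g; raisins: 124 g; chopped walnuts: 1527 g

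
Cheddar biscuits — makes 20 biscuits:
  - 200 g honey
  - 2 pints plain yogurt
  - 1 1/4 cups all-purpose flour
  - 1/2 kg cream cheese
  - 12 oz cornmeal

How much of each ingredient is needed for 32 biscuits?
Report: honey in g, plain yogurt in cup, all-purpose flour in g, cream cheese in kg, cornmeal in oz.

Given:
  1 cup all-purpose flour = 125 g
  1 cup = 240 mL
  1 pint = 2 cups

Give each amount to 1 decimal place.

honey: 320.0 g; plain yogurt: 6.4 cup; all-purpose flour: 250.0 g; cream cheese: 0.8 kg; cornmeal: 19.2 oz

Scaling factor: 32/20 = 8/5 = 1.6.
honey: 200 g × 8/5 = 320.0 g
plain yogurt: 2 pint × 8/5 × 2 cup/pint = 6.4 cup
all-purpose flour: 1.25 cup × 8/5 × 125 g/cup = 250.0 g
cream cheese: 0.5 kg × 8/5 = 0.8 kg
cornmeal: 12 oz × 8/5 = 19.2 oz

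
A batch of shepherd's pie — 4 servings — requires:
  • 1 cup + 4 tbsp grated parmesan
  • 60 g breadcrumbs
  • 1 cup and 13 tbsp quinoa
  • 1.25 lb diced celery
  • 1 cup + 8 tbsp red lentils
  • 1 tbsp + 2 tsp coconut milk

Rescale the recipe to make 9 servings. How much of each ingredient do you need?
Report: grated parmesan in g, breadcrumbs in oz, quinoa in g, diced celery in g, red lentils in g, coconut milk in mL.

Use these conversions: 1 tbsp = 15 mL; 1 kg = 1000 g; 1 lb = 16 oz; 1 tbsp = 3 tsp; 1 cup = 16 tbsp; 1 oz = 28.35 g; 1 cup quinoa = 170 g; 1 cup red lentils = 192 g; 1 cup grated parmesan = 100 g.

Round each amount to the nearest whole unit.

grated parmesan: 281 g; breadcrumbs: 5 oz; quinoa: 693 g; diced celery: 1276 g; red lentils: 648 g; coconut milk: 56 mL

Scaling factor: 9/4 = 2.25.
grated parmesan: (1 cup + 4 tbsp = 1.25 cup) × 9/4 × 100 g/cup ≈ 281 g
breadcrumbs: 60 g × 9/4 ÷ 28.35 g/oz ≈ 5 oz
quinoa: (1 cup + 13 tbsp = 1.8125 cup) × 9/4 × 170 g/cup ≈ 693 g
diced celery: 1.25 lb × 9/4 × 16 oz/lb × 28.35 g/oz ≈ 1276 g
red lentils: (1 cup + 8 tbsp = 1.5 cup) × 9/4 × 192 g/cup = 648 g
coconut milk: (1 tbsp + 2 tsp = 5/3 tbsp) × 9/4 × 15 mL/tbsp ≈ 56 mL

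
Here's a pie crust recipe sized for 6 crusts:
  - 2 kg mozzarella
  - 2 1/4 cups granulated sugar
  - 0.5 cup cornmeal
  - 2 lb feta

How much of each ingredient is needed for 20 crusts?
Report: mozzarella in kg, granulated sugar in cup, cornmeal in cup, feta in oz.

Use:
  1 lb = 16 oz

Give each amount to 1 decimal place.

Scaling factor: 20/6 = 10/3.
mozzarella: 2 kg × 10/3 ≈ 6.7 kg
granulated sugar: 2.25 cup × 10/3 = 7.5 cup
cornmeal: 0.5 cup × 10/3 ≈ 1.7 cup
feta: 2 lb × 10/3 × 16 oz/lb ≈ 106.7 oz

mozzarella: 6.7 kg; granulated sugar: 7.5 cup; cornmeal: 1.7 cup; feta: 106.7 oz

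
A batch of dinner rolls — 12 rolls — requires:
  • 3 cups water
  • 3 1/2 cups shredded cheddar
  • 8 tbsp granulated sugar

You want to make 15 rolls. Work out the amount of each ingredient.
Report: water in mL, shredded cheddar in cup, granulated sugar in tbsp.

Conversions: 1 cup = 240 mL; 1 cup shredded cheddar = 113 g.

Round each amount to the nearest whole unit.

Scaling factor: 15/12 = 5/4 = 1.25.
water: 3 cup × 5/4 × 240 mL/cup = 900 mL
shredded cheddar: 3.5 cup × 5/4 ≈ 4 cup
granulated sugar: 8 tbsp × 5/4 = 10 tbsp

water: 900 mL; shredded cheddar: 4 cup; granulated sugar: 10 tbsp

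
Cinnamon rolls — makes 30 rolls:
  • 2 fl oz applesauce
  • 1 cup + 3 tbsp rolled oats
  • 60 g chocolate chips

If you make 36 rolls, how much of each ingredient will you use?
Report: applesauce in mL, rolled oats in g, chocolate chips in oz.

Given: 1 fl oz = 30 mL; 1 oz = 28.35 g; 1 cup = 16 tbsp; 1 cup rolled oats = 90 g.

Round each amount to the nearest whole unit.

applesauce: 72 mL; rolled oats: 128 g; chocolate chips: 3 oz

Scaling factor: 36/30 = 6/5 = 1.2.
applesauce: 2 fl oz × 6/5 × 30 mL/fl oz = 72 mL
rolled oats: (1 cup + 3 tbsp = 1.1875 cup) × 6/5 × 90 g/cup ≈ 128 g
chocolate chips: 60 g × 6/5 ÷ 28.35 g/oz ≈ 3 oz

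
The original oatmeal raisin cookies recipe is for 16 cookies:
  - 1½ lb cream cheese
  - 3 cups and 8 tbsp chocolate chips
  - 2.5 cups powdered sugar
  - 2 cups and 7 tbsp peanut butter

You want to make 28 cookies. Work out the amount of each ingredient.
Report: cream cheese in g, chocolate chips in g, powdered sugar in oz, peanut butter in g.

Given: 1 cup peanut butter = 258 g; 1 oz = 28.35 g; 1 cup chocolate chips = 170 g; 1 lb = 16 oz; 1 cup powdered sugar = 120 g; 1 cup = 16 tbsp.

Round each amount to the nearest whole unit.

cream cheese: 1191 g; chocolate chips: 1041 g; powdered sugar: 19 oz; peanut butter: 1101 g

Scaling factor: 28/16 = 7/4 = 1.75.
cream cheese: 1.5 lb × 7/4 × 16 oz/lb × 28.35 g/oz ≈ 1191 g
chocolate chips: (3 cup + 8 tbsp = 3.5 cup) × 7/4 × 170 g/cup ≈ 1041 g
powdered sugar: 2.5 cup × 7/4 × 120 g/cup ÷ 28.35 g/oz ≈ 19 oz
peanut butter: (2 cup + 7 tbsp = 2.4375 cup) × 7/4 × 258 g/cup ≈ 1101 g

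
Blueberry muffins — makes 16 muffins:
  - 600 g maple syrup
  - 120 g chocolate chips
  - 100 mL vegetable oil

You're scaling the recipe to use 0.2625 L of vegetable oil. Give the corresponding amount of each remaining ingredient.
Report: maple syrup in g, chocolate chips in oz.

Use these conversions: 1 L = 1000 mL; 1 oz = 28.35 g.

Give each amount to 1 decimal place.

maple syrup: 1575.0 g; chocolate chips: 11.1 oz

The original recipe has 0.1 L of vegetable oil, so the scaling factor is 0.2625 ÷ 0.1 = 21/8 = 2.625.
maple syrup: 600 g × 21/8 = 1575.0 g
chocolate chips: 120 g × 21/8 ÷ 28.35 g/oz ≈ 11.1 oz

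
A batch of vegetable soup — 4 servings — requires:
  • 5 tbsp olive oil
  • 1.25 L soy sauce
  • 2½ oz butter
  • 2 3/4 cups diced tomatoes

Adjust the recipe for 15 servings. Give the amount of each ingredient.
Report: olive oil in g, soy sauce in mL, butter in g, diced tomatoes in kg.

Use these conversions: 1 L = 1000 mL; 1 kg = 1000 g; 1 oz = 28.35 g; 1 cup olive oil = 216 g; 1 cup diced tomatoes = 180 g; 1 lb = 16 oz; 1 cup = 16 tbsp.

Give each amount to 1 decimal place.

olive oil: 253.1 g; soy sauce: 4687.5 mL; butter: 265.8 g; diced tomatoes: 1.9 kg

Scaling factor: 15/4 = 3.75.
olive oil: 5 tbsp × 15/4 ÷ 16 tbsp/cup × 216 g/cup ≈ 253.1 g
soy sauce: 1.25 L × 15/4 × 1000 mL/L = 4687.5 mL
butter: 2.5 oz × 15/4 × 28.35 g/oz ≈ 265.8 g
diced tomatoes: 2.75 cup × 15/4 × 180 g/cup ÷ 1000 g/kg ≈ 1.9 kg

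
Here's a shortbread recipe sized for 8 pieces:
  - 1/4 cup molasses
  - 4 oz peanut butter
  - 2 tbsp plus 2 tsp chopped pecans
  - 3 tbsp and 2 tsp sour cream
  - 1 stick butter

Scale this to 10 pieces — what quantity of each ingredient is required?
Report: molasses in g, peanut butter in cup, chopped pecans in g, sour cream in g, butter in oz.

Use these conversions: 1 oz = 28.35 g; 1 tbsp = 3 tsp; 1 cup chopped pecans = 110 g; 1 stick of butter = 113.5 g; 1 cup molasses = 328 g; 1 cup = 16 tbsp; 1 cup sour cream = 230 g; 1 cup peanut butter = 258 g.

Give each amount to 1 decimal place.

molasses: 102.5 g; peanut butter: 0.5 cup; chopped pecans: 22.9 g; sour cream: 65.9 g; butter: 5.0 oz

Scaling factor: 10/8 = 5/4 = 1.25.
molasses: 0.25 cup × 5/4 × 328 g/cup = 102.5 g
peanut butter: 4 oz × 5/4 × 28.35 g/oz ÷ 258 g/cup ≈ 0.5 cup
chopped pecans: (2 tbsp + 2 tsp = 8/3 tbsp) × 5/4 ÷ 16 tbsp/cup × 110 g/cup ≈ 22.9 g
sour cream: (3 tbsp + 2 tsp = 11/3 tbsp) × 5/4 ÷ 16 tbsp/cup × 230 g/cup ≈ 65.9 g
butter: 1 stick × 5/4 × 113.5 g/stick ÷ 28.35 g/oz ≈ 5.0 oz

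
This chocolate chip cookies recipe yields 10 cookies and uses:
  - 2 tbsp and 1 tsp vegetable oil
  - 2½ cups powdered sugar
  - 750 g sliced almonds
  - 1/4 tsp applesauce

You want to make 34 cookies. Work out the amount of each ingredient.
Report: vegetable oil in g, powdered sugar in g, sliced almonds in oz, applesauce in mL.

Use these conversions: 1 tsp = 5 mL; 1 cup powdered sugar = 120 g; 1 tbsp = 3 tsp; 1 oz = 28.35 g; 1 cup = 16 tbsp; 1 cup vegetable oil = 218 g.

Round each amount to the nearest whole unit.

vegetable oil: 108 g; powdered sugar: 1020 g; sliced almonds: 90 oz; applesauce: 4 mL

Scaling factor: 34/10 = 17/5 = 3.4.
vegetable oil: (2 tbsp + 1 tsp = 7/3 tbsp) × 17/5 ÷ 16 tbsp/cup × 218 g/cup ≈ 108 g
powdered sugar: 2.5 cup × 17/5 × 120 g/cup = 1020 g
sliced almonds: 750 g × 17/5 ÷ 28.35 g/oz ≈ 90 oz
applesauce: 0.25 tsp × 17/5 × 5 mL/tsp ≈ 4 mL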